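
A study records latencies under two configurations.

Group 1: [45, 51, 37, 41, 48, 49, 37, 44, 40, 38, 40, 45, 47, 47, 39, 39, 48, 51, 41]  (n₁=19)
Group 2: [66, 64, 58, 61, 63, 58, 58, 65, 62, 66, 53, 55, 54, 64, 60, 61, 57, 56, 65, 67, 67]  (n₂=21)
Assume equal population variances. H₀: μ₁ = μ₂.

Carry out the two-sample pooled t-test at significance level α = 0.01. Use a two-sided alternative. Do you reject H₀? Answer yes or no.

reject H₀: yes

x̄₁=43.526, s₁=4.742, n₁=19
x̄₂=60.952, s₂=4.444, n₂=21
s_p² = [18·4.742² + 20·4.444²]/38 = 21.0445
SE = √(s_p²·(1/19+1/21)) = 1.4525
t = (43.526−60.952)/1.4525 = -11.9974
df = 38
p-value (two-sided) = 0.00000
At α=0.01: p < α → reject H₀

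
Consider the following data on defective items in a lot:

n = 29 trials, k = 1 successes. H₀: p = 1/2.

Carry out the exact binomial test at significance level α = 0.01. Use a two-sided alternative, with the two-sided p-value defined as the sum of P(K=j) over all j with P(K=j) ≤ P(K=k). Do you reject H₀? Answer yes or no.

Exact binomial: n=29, k=1, p₀=1/2=0.5000
P(X=j) = C(n,j)·p₀^j·(1−p₀)^(n−j); p = Σ P(X=j) over j with P(X=j) ≤ P(X=1)
p-value (two-sided) = 0.00000
At α=0.01: p < α → reject H₀

reject H₀: yes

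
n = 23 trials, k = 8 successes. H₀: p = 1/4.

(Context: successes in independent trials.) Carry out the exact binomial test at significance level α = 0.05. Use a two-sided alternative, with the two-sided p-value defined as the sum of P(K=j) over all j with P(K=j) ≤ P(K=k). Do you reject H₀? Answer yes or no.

Exact binomial: n=23, k=8, p₀=1/4=0.2500
P(X=j) = C(n,j)·p₀^j·(1−p₀)^(n−j); p = Σ P(X=j) over j with P(X=j) ≤ P(X=8)
p-value (two-sided) = 0.33326
At α=0.05: p ≥ α → fail to reject H₀

reject H₀: no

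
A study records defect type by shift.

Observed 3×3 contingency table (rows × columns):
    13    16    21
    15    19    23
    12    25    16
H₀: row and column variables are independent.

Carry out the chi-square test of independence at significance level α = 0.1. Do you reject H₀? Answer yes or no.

reject H₀: no

Row totals [50, 57, 53], col totals [40, 60, 60], n=160
χ² = (13−12.50)²/12.50 + (16−18.75)²/18.75 + (21−18.75)²/18.75 + (15−14.25)²/14.25 + (19−21.38)²/21.38 + (23−21.38)²/21.38 + (12−13.25)²/13.25 + (25−19.88)²/19.88 + (16−19.88)²/19.88 = 3.3152
df = 4
p-value (upper-tail) = 0.50653
At α=0.1: p ≥ α → fail to reject H₀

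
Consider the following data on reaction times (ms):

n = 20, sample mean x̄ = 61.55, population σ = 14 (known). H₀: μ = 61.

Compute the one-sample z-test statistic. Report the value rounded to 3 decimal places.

test statistic = 0.176

SE = σ/√n = 14/√20 = 3.1305
z = (x̄−μ₀)/SE = (61.55−61)/3.1305 = 0.1757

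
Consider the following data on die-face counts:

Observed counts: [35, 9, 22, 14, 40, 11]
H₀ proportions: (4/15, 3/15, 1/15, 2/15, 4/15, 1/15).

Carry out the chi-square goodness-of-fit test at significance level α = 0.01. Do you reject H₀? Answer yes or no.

n = 131; E_i = n·p_i = [34.93, 26.20, 8.73, 17.47, 34.93, 8.73]
χ² = (35−34.93)²/34.93 + (9−26.20)²/26.20 + (22−8.73)²/8.73 + (14−17.47)²/17.47 + (40−34.93)²/34.93 + (11−8.73)²/8.73 = 33.4561
df = 5
p-value (upper-tail) = 0.00000
At α=0.01: p < α → reject H₀

reject H₀: yes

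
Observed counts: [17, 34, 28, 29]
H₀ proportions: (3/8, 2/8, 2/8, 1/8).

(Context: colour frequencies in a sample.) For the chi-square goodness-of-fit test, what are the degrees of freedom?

df = k − 1 = 4 − 1 = 3

degrees of freedom = 3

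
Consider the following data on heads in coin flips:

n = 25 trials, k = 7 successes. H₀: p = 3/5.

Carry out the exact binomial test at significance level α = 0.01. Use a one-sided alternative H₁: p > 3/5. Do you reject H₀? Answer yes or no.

reject H₀: no

Exact binomial: n=25, k=7, p₀=3/5=0.6000
P(X≥7) from Σ C(n,i)·p₀^i·(1−p₀)^(n−i)
p-value (one-sided, H₁ greater) = 0.99972
At α=0.01: p ≥ α → fail to reject H₀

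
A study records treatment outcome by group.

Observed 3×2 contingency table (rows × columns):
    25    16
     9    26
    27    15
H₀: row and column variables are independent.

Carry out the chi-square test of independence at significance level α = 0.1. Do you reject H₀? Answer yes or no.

Row totals [41, 35, 42], col totals [61, 57], n=118
χ² = (25−21.19)²/21.19 + (16−19.81)²/19.81 + (9−18.09)²/18.09 + (26−16.91)²/16.91 + (27−21.71)²/21.71 + (15−20.29)²/20.29 = 13.5413
df = 2
p-value (upper-tail) = 0.00115
At α=0.1: p < α → reject H₀

reject H₀: yes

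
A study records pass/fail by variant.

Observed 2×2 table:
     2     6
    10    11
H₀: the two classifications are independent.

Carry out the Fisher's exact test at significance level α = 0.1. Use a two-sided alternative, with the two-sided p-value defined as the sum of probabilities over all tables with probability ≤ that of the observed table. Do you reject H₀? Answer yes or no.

reject H₀: no

Margins: r₁=8, r₂=21, c₁=12, c₂=17, n=29
p_obs = C(8,2)·C(21,10)/C(29,12); sum pmf over tables with pmf ≤ p_obs
p-value (two-sided) = 0.40835
At α=0.1: p ≥ α → fail to reject H₀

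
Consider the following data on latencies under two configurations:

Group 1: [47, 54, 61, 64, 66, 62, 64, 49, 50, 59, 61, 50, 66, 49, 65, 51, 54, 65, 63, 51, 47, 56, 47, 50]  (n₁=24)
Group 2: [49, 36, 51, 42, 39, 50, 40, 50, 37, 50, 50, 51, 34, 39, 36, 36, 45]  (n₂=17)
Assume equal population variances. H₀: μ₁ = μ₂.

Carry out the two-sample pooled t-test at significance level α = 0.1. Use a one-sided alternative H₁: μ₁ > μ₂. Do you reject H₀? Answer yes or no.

reject H₀: yes

x̄₁=56.292, s₁=7.037, n₁=24
x̄₂=43.235, s₂=6.467, n₂=17
s_p² = [23·7.037² + 16·6.467²]/39 = 46.3594
SE = √(s_p²·(1/24+1/17)) = 2.1584
t = (56.292−43.235)/2.1584 = 6.0491
df = 39
p-value (one-sided, H₁ greater) = 0.00000
At α=0.1: p < α → reject H₀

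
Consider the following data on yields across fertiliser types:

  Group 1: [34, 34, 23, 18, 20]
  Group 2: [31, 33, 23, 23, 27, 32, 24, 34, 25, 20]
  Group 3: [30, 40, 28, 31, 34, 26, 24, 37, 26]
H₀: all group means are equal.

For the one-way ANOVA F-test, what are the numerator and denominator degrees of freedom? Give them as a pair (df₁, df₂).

k = 3 groups, N = 24 total
df = (k−1, N−k) = (3−1, 24−3) = (2, 21)

degrees of freedom = [2, 21]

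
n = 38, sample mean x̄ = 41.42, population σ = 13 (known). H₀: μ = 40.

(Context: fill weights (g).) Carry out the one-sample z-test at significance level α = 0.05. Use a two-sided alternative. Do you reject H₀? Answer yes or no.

SE = σ/√n = 13/√38 = 2.1089
z = (x̄−μ₀)/SE = (41.42−40)/2.1089 = 0.6733
p-value (two-sided) = 0.50073
At α=0.05: p ≥ α → fail to reject H₀

reject H₀: no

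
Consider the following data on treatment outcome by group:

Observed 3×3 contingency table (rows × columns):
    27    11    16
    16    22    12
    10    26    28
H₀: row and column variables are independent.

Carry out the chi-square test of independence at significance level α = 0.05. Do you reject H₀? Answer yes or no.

reject H₀: yes

Row totals [54, 50, 64], col totals [53, 59, 56], n=168
χ² = (27−17.04)²/17.04 + (11−18.96)²/18.96 + (16−18.00)²/18.00 + (16−15.77)²/15.77 + (22−17.56)²/17.56 + (12−16.67)²/16.67 + (10−20.19)²/20.19 + (26−22.48)²/22.48 + (28−21.33)²/21.33 = 19.6070
df = 4
p-value (upper-tail) = 0.00060
At α=0.05: p < α → reject H₀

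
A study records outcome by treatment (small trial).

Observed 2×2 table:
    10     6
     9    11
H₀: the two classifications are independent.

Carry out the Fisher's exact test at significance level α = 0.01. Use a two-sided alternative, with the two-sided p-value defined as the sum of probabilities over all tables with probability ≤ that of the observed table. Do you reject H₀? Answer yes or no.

Margins: r₁=16, r₂=20, c₁=19, c₂=17, n=36
p_obs = C(16,10)·C(20,9)/C(36,19); sum pmf over tables with pmf ≤ p_obs
p-value (two-sided) = 0.33511
At α=0.01: p ≥ α → fail to reject H₀

reject H₀: no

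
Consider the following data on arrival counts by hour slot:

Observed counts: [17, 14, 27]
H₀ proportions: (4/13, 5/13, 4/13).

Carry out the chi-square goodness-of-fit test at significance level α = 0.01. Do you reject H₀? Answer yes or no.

reject H₀: no

n = 58; E_i = n·p_i = [17.85, 22.31, 17.85]
χ² = (17−17.85)²/17.85 + (14−22.31)²/22.31 + (27−17.85)²/17.85 = 7.8293
df = 2
p-value (upper-tail) = 0.01995
At α=0.01: p ≥ α → fail to reject H₀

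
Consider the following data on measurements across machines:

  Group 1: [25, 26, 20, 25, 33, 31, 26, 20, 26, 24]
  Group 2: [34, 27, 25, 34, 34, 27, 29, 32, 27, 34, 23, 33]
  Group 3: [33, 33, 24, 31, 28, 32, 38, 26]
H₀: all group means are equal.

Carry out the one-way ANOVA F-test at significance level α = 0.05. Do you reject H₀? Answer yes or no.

reject H₀: yes

Group means [25.60, 29.92, 30.62], grand mean 28.667
SSB = Σnᵢ(x̄ᵢ−x̄)² = 143.475; SSW = ΣΣ(x−x̄ᵢ)² = 469.192
MSB = 143.475/2 = 71.7375; MSW = 469.192/27 = 17.3775
F = MSB/MSW = 4.1282
df = (2, 27)
p-value (upper-tail) = 0.02727
At α=0.05: p < α → reject H₀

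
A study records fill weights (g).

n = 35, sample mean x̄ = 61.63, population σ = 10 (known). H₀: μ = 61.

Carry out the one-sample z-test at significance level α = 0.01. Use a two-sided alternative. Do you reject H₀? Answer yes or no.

reject H₀: no

SE = σ/√n = 10/√35 = 1.6903
z = (x̄−μ₀)/SE = (61.63−61)/1.6903 = 0.3727
p-value (two-sided) = 0.70936
At α=0.01: p ≥ α → fail to reject H₀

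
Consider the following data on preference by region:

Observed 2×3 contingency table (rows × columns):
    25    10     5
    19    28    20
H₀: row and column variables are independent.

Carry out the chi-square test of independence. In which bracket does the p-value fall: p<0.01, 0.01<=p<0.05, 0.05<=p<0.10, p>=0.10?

p-value bracket: p<0.01

Row totals [40, 67], col totals [44, 38, 25], n=107
χ² = (25−16.45)²/16.45 + (10−14.21)²/14.21 + (5−9.35)²/9.35 + (19−27.55)²/27.55 + (28−23.79)²/23.79 + (20−15.65)²/15.65 = 12.3156
df = 2
p-value (upper-tail) = 0.00212
→ bracket: p<0.01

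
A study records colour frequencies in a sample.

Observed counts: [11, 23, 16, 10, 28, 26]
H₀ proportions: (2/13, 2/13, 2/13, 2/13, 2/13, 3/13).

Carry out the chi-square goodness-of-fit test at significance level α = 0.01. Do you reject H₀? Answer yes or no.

reject H₀: no

n = 114; E_i = n·p_i = [17.54, 17.54, 17.54, 17.54, 17.54, 26.31]
χ² = (11−17.54)²/17.54 + (23−17.54)²/17.54 + (16−17.54)²/17.54 + (10−17.54)²/17.54 + (28−17.54)²/17.54 + (26−26.31)²/26.31 = 13.7573
df = 5
p-value (upper-tail) = 0.01723
At α=0.01: p ≥ α → fail to reject H₀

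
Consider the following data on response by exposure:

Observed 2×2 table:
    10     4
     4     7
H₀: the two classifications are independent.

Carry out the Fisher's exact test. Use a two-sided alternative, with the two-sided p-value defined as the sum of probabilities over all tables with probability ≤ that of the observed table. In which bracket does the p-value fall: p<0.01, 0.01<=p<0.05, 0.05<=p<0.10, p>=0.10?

Margins: r₁=14, r₂=11, c₁=14, c₂=11, n=25
p_obs = C(14,10)·C(11,4)/C(25,14); sum pmf over tables with pmf ≤ p_obs
p-value (two-sided) = 0.11599
→ bracket: p>=0.10

p-value bracket: p>=0.10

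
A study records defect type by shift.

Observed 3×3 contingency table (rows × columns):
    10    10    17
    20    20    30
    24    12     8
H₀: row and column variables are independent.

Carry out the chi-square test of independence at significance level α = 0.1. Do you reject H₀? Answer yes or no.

Row totals [37, 70, 44], col totals [54, 42, 55], n=151
χ² = (10−13.23)²/13.23 + (10−10.29)²/10.29 + (17−13.48)²/13.48 + (20−25.03)²/25.03 + (20−19.47)²/19.47 + (30−25.50)²/25.50 + (24−15.74)²/15.74 + (12−12.24)²/12.24 + (8−16.03)²/16.03 = 11.9061
df = 4
p-value (upper-tail) = 0.01806
At α=0.1: p < α → reject H₀

reject H₀: yes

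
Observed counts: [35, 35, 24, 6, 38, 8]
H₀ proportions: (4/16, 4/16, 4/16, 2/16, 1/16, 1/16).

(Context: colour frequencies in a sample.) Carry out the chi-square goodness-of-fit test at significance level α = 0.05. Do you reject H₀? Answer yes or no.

reject H₀: yes

n = 146; E_i = n·p_i = [36.50, 36.50, 36.50, 18.25, 9.12, 9.12]
χ² = (35−36.50)²/36.50 + (35−36.50)²/36.50 + (24−36.50)²/36.50 + (6−18.25)²/18.25 + (38−9.12)²/9.12 + (8−9.12)²/9.12 = 104.1370
df = 5
p-value (upper-tail) = 0.00000
At α=0.05: p < α → reject H₀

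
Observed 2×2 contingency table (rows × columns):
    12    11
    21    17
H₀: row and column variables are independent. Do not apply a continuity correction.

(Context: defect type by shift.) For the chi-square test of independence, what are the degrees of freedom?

degrees of freedom = 1

df = (r−1)(c−1) = (2−1)·(2−1) = 1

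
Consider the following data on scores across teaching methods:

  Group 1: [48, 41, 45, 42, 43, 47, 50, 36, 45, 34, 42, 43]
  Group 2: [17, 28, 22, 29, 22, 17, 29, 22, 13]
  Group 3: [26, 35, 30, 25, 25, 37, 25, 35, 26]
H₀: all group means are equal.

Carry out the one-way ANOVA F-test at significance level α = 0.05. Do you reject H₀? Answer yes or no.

Group means [43.00, 22.11, 29.33], grand mean 32.633
SSB = Σnᵢ(x̄ᵢ−x̄)² = 2384.078; SSW = ΣΣ(x−x̄ᵢ)² = 700.889
MSB = 2384.078/2 = 1192.0389; MSW = 700.889/27 = 25.9588
F = MSB/MSW = 45.9203
df = (2, 27)
p-value (upper-tail) = 0.00000
At α=0.05: p < α → reject H₀

reject H₀: yes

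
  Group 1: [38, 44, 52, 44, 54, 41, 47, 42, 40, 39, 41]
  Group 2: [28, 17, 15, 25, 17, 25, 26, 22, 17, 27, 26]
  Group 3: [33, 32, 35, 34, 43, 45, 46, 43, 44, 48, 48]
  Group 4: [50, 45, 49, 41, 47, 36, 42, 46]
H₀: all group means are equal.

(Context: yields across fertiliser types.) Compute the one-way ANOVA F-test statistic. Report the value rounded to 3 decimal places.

Group means [43.82, 22.27, 41.00, 44.50], grand mean 37.415
SSB = Σnᵢ(x̄ᵢ−x̄)² = 3516.133; SSW = ΣΣ(x−x̄ᵢ)² = 1041.818
MSB = 3516.133/3 = 1172.0443; MSW = 1041.818/37 = 28.1572
F = MSB/MSW = 41.6250
df = (3, 37)

test statistic = 41.625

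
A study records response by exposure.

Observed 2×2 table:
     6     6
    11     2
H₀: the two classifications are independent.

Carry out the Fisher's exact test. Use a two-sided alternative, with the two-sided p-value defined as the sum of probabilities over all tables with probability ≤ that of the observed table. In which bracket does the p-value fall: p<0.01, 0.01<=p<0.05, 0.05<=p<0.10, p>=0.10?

p-value bracket: 0.05<=p<0.10

Margins: r₁=12, r₂=13, c₁=17, c₂=8, n=25
p_obs = C(12,6)·C(13,11)/C(25,17); sum pmf over tables with pmf ≤ p_obs
p-value (two-sided) = 0.09684
→ bracket: 0.05<=p<0.10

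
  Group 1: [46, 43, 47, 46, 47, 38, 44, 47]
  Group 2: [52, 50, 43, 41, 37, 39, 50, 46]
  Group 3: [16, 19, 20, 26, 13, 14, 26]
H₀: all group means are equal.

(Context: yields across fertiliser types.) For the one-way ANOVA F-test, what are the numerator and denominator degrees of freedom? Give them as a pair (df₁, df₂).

degrees of freedom = [2, 20]

k = 3 groups, N = 23 total
df = (k−1, N−k) = (3−1, 23−3) = (2, 20)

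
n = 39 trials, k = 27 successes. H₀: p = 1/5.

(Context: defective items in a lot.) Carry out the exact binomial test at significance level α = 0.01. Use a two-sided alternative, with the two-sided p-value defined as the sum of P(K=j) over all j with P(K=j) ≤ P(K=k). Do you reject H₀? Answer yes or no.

Exact binomial: n=39, k=27, p₀=1/5=0.2000
P(X=j) = C(n,j)·p₀^j·(1−p₀)^(n−j); p = Σ P(X=j) over j with P(X=j) ≤ P(X=27)
p-value (two-sided) = 0.00000
At α=0.01: p < α → reject H₀

reject H₀: yes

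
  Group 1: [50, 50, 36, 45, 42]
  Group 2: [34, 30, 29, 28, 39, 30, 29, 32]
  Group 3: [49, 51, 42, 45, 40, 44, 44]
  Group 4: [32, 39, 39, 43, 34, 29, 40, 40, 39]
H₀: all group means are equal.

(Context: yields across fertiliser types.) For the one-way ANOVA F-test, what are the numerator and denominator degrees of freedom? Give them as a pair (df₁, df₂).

degrees of freedom = [3, 25]

k = 4 groups, N = 29 total
df = (k−1, N−k) = (4−1, 29−4) = (3, 25)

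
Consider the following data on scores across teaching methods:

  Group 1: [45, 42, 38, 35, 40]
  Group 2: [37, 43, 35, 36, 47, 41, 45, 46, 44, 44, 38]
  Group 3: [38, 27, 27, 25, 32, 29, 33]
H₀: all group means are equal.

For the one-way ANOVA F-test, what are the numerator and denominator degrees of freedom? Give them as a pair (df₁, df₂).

k = 3 groups, N = 23 total
df = (k−1, N−k) = (3−1, 23−3) = (2, 20)

degrees of freedom = [2, 20]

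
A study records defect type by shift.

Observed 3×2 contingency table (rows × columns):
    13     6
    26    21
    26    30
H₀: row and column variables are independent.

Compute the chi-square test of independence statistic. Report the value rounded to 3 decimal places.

Row totals [19, 47, 56], col totals [65, 57], n=122
χ² = (13−10.12)²/10.12 + (6−8.88)²/8.88 + (26−25.04)²/25.04 + (21−21.96)²/21.96 + (26−29.84)²/29.84 + (30−26.16)²/26.16 = 2.8844
df = 2

test statistic = 2.884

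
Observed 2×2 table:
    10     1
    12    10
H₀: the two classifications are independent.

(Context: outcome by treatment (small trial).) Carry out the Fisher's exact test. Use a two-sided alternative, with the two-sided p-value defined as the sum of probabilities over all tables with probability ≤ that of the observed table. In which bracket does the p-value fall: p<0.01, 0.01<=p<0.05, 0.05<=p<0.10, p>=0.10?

p-value bracket: 0.05<=p<0.10

Margins: r₁=11, r₂=22, c₁=22, c₂=11, n=33
p_obs = C(11,10)·C(22,12)/C(33,22); sum pmf over tables with pmf ≤ p_obs
p-value (two-sided) = 0.05425
→ bracket: 0.05<=p<0.10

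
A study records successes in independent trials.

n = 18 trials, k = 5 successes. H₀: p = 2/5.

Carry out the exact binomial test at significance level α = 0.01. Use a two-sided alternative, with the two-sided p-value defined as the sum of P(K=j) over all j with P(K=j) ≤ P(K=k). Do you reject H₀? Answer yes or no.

reject H₀: no

Exact binomial: n=18, k=5, p₀=2/5=0.4000
P(X=j) = C(n,j)·p₀^j·(1−p₀)^(n−j); p = Σ P(X=j) over j with P(X=j) ≤ P(X=5)
p-value (two-sided) = 0.34347
At α=0.01: p ≥ α → fail to reject H₀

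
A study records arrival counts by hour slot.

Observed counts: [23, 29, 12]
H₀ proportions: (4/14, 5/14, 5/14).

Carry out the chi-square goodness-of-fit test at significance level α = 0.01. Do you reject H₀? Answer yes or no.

n = 64; E_i = n·p_i = [18.29, 22.86, 22.86]
χ² = (23−18.29)²/18.29 + (29−22.86)²/22.86 + (12−22.86)²/22.86 = 8.0234
df = 2
p-value (upper-tail) = 0.01810
At α=0.01: p ≥ α → fail to reject H₀

reject H₀: no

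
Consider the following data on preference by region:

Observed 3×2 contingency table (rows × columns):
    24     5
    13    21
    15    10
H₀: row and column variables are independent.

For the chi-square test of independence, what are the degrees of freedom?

df = (r−1)(c−1) = (3−1)·(2−1) = 2

degrees of freedom = 2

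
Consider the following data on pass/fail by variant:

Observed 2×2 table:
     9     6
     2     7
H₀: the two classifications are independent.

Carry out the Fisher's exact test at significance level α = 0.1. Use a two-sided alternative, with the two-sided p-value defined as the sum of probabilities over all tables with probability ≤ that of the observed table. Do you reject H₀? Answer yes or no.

reject H₀: no

Margins: r₁=15, r₂=9, c₁=11, c₂=13, n=24
p_obs = C(15,9)·C(9,2)/C(24,11); sum pmf over tables with pmf ≤ p_obs
p-value (two-sided) = 0.10493
At α=0.1: p ≥ α → fail to reject H₀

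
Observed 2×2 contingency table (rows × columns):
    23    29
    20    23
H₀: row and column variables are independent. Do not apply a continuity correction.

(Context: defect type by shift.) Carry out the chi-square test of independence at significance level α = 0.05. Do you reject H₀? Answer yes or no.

Row totals [52, 43], col totals [43, 52], n=95
χ² = (23−23.54)²/23.54 + (29−28.46)²/28.46 + (20−19.46)²/19.46 + (23−23.54)²/23.54 = 0.0494
df = 1
p-value (upper-tail) = 0.82407
At α=0.05: p ≥ α → fail to reject H₀

reject H₀: no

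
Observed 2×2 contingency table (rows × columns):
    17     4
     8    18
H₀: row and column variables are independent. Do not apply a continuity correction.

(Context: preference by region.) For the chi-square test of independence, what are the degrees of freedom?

df = (r−1)(c−1) = (2−1)·(2−1) = 1

degrees of freedom = 1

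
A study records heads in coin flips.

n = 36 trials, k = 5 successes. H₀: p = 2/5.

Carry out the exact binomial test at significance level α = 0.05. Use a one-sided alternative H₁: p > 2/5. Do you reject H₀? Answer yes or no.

reject H₀: no

Exact binomial: n=36, k=5, p₀=2/5=0.4000
P(X≥5) from Σ C(n,i)·p₀^i·(1−p₀)^(n−i)
p-value (one-sided, H₁ greater) = 0.99986
At α=0.05: p ≥ α → fail to reject H₀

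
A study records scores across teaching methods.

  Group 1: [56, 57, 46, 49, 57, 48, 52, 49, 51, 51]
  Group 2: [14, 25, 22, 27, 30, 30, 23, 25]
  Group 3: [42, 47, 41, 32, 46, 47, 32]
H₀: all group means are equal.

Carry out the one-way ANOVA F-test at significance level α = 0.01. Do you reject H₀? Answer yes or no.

Group means [51.60, 24.50, 41.00], grand mean 39.960
SSB = Σnᵢ(x̄ᵢ−x̄)² = 3274.560; SSW = ΣΣ(x−x̄ᵢ)² = 582.400
MSB = 3274.560/2 = 1637.2800; MSW = 582.400/22 = 26.4727
F = MSB/MSW = 61.8478
df = (2, 22)
p-value (upper-tail) = 0.00000
At α=0.01: p < α → reject H₀

reject H₀: yes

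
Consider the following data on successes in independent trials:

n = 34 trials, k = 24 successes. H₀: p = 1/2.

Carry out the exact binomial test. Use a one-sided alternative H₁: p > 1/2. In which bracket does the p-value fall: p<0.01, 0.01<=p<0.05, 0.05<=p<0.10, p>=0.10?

p-value bracket: 0.01<=p<0.05

Exact binomial: n=34, k=24, p₀=1/2=0.5000
P(X≥24) from Σ C(n,i)·p₀^i·(1−p₀)^(n−i)
p-value (one-sided, H₁ greater) = 0.01215
→ bracket: 0.01<=p<0.05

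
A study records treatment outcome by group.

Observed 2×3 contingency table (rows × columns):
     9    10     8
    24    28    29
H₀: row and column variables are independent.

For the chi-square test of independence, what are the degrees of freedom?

df = (r−1)(c−1) = (2−1)·(3−1) = 2

degrees of freedom = 2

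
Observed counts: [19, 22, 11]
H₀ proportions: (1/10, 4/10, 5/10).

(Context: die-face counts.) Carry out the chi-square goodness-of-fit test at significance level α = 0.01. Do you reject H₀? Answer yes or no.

reject H₀: yes

n = 52; E_i = n·p_i = [5.20, 20.80, 26.00]
χ² = (19−5.20)²/5.20 + (22−20.80)²/20.80 + (11−26.00)²/26.00 = 45.3462
df = 2
p-value (upper-tail) = 0.00000
At α=0.01: p < α → reject H₀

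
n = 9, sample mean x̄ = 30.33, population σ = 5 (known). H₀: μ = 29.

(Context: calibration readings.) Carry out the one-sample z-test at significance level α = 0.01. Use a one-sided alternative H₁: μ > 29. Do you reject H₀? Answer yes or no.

reject H₀: no

SE = σ/√n = 5/√9 = 1.6667
z = (x̄−μ₀)/SE = (30.33−29)/1.6667 = 0.7980
p-value (one-sided, H₁ greater) = 0.21244
At α=0.01: p ≥ α → fail to reject H₀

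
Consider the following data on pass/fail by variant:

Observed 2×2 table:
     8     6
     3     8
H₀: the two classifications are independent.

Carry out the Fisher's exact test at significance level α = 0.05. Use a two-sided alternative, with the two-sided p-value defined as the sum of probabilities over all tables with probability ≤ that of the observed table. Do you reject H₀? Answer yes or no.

Margins: r₁=14, r₂=11, c₁=11, c₂=14, n=25
p_obs = C(14,8)·C(11,3)/C(25,11); sum pmf over tables with pmf ≤ p_obs
p-value (two-sided) = 0.22716
At α=0.05: p ≥ α → fail to reject H₀

reject H₀: no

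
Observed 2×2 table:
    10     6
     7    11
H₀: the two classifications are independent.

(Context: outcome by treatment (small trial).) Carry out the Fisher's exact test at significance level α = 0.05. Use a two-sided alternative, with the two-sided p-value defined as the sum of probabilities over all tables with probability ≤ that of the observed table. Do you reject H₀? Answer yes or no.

reject H₀: no

Margins: r₁=16, r₂=18, c₁=17, c₂=17, n=34
p_obs = C(16,10)·C(18,7)/C(34,17); sum pmf over tables with pmf ≤ p_obs
p-value (two-sided) = 0.30283
At α=0.05: p ≥ α → fail to reject H₀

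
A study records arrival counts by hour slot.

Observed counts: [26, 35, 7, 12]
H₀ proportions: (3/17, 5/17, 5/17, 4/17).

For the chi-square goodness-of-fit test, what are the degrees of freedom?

degrees of freedom = 3

df = k − 1 = 4 − 1 = 3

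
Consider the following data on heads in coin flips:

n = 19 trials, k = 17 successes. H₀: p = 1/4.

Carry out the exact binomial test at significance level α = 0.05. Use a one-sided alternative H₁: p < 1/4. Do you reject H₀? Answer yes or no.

Exact binomial: n=19, k=17, p₀=1/4=0.2500
P(X≤17) from Σ C(n,i)·p₀^i·(1−p₀)^(n−i)
p-value (one-sided, H₁ less) = 1.00000
At α=0.05: p ≥ α → fail to reject H₀

reject H₀: no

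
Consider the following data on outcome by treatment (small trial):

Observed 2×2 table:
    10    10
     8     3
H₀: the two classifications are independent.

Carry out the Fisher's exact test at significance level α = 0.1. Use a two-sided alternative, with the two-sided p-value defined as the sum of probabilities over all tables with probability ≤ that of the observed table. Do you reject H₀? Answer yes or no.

reject H₀: no

Margins: r₁=20, r₂=11, c₁=18, c₂=13, n=31
p_obs = C(20,10)·C(11,8)/C(31,18); sum pmf over tables with pmf ≤ p_obs
p-value (two-sided) = 0.27546
At α=0.1: p ≥ α → fail to reject H₀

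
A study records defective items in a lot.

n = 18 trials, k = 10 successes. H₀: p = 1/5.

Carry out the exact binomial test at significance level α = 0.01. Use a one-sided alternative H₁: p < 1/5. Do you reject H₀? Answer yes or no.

reject H₀: no

Exact binomial: n=18, k=10, p₀=1/5=0.2000
P(X≤10) from Σ C(n,i)·p₀^i·(1−p₀)^(n−i)
p-value (one-sided, H₁ less) = 0.99984
At α=0.01: p ≥ α → fail to reject H₀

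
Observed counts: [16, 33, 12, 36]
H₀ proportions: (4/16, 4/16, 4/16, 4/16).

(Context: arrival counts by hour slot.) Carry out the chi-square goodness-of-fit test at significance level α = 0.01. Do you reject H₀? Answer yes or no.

reject H₀: yes

n = 97; E_i = n·p_i = [24.25, 24.25, 24.25, 24.25]
χ² = (16−24.25)²/24.25 + (33−24.25)²/24.25 + (12−24.25)²/24.25 + (36−24.25)²/24.25 = 17.8454
df = 3
p-value (upper-tail) = 0.00047
At α=0.01: p < α → reject H₀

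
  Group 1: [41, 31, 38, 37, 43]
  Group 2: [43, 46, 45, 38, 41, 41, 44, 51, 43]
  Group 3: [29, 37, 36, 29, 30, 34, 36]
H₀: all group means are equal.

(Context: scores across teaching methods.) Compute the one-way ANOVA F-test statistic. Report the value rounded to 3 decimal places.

test statistic = 14.833

Group means [38.00, 43.56, 33.00], grand mean 38.714
SSB = Σnᵢ(x̄ᵢ−x̄)² = 442.063; SSW = ΣΣ(x−x̄ᵢ)² = 268.222
MSB = 442.063/2 = 221.0317; MSW = 268.222/18 = 14.9012
F = MSB/MSW = 14.8331
df = (2, 18)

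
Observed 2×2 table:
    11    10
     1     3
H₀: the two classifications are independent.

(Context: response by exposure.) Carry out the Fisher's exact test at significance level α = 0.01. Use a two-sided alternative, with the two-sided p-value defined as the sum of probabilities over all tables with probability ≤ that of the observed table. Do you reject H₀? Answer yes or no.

reject H₀: no

Margins: r₁=21, r₂=4, c₁=12, c₂=13, n=25
p_obs = C(21,11)·C(4,1)/C(25,12); sum pmf over tables with pmf ≤ p_obs
p-value (two-sided) = 0.59304
At α=0.01: p ≥ α → fail to reject H₀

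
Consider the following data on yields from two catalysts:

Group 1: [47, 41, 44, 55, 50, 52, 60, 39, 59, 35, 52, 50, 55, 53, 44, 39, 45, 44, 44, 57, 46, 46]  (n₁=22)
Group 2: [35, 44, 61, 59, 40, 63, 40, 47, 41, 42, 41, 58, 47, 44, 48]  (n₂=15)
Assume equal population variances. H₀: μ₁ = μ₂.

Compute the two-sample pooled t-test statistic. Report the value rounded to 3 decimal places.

test statistic = 0.278

x̄₁=48.045, s₁=6.800, n₁=22
x̄₂=47.333, s₂=8.756, n₂=15
s_p² = [21·6.800² + 14·8.756²]/35 = 58.4082
SE = √(s_p²·(1/22+1/15)) = 2.5591
t = (48.045−47.333)/2.5591 = 0.2783
df = 35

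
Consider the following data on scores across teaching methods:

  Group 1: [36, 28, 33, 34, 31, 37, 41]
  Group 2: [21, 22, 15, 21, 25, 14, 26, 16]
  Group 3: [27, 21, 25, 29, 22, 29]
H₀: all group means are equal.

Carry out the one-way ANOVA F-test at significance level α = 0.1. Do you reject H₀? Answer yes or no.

Group means [34.29, 20.00, 25.50], grand mean 26.333
SSB = Σnᵢ(x̄ᵢ−x̄)² = 767.738; SSW = ΣΣ(x−x̄ᵢ)² = 310.929
MSB = 767.738/2 = 383.8690; MSW = 310.929/18 = 17.2738
F = MSB/MSW = 22.2226
df = (2, 18)
p-value (upper-tail) = 0.00001
At α=0.1: p < α → reject H₀

reject H₀: yes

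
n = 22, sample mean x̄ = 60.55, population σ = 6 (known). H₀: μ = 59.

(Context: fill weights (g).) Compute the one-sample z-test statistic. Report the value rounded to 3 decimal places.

test statistic = 1.212

SE = σ/√n = 6/√22 = 1.2792
z = (x̄−μ₀)/SE = (60.55−59)/1.2792 = 1.2117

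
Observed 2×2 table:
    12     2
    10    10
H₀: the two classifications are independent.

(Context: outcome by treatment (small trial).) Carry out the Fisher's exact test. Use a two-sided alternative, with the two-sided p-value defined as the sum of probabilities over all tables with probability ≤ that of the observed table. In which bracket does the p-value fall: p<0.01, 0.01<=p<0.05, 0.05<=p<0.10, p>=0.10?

Margins: r₁=14, r₂=20, c₁=22, c₂=12, n=34
p_obs = C(14,12)·C(20,10)/C(34,22); sum pmf over tables with pmf ≤ p_obs
p-value (two-sided) = 0.06623
→ bracket: 0.05<=p<0.10

p-value bracket: 0.05<=p<0.10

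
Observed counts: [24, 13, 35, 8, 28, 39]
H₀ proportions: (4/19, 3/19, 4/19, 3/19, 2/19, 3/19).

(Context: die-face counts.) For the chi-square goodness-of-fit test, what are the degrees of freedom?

df = k − 1 = 6 − 1 = 5

degrees of freedom = 5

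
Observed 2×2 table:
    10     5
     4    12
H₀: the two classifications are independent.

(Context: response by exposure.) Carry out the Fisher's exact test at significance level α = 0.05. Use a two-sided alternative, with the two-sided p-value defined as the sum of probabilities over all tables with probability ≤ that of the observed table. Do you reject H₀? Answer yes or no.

reject H₀: yes

Margins: r₁=15, r₂=16, c₁=14, c₂=17, n=31
p_obs = C(15,10)·C(16,4)/C(31,14); sum pmf over tables with pmf ≤ p_obs
p-value (two-sided) = 0.03195
At α=0.05: p < α → reject H₀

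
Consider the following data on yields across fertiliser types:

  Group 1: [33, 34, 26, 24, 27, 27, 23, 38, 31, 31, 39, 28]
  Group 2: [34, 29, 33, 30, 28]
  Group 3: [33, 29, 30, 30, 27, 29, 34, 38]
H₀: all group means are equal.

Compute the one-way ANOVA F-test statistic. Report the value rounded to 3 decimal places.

test statistic = 0.182

Group means [30.08, 30.80, 31.25], grand mean 30.600
SSB = Σnᵢ(x̄ᵢ−x̄)² = 6.783; SSW = ΣΣ(x−x̄ᵢ)² = 409.217
MSB = 6.783/2 = 3.3917; MSW = 409.217/22 = 18.6008
F = MSB/MSW = 0.1823
df = (2, 22)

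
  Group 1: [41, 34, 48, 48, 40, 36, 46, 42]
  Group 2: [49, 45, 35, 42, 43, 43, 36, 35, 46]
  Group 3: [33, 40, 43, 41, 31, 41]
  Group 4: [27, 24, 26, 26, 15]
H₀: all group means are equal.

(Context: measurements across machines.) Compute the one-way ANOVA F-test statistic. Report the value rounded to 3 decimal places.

Group means [41.88, 41.56, 38.17, 23.60], grand mean 37.714
SSB = Σnᵢ(x̄ᵢ−x̄)² = 1268.584; SSW = ΣΣ(x−x̄ᵢ)² = 619.131
MSB = 1268.584/3 = 422.8612; MSW = 619.131/24 = 25.7971
F = MSB/MSW = 16.3918
df = (3, 24)

test statistic = 16.392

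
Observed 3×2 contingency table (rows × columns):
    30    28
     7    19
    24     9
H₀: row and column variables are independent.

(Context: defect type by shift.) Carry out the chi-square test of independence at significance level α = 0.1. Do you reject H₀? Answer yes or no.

reject H₀: yes

Row totals [58, 26, 33], col totals [61, 56], n=117
χ² = (30−30.24)²/30.24 + (28−27.76)²/27.76 + (7−13.56)²/13.56 + (19−12.44)²/12.44 + (24−17.21)²/17.21 + (9−15.79)²/15.79 = 12.2343
df = 2
p-value (upper-tail) = 0.00220
At α=0.1: p < α → reject H₀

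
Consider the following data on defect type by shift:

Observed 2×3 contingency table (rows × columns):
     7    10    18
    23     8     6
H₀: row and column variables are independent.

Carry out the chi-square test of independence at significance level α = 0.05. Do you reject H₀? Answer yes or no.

reject H₀: yes

Row totals [35, 37], col totals [30, 18, 24], n=72
χ² = (7−14.58)²/14.58 + (10−8.75)²/8.75 + (18−11.67)²/11.67 + (23−15.42)²/15.42 + (8−9.25)²/9.25 + (6−12.33)²/12.33 = 14.7114
df = 2
p-value (upper-tail) = 0.00064
At α=0.05: p < α → reject H₀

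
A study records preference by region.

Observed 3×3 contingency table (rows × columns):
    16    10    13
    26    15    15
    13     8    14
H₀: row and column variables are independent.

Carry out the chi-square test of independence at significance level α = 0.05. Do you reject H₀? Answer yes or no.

Row totals [39, 56, 35], col totals [55, 33, 42], n=130
χ² = (16−16.50)²/16.50 + (10−9.90)²/9.90 + (13−12.60)²/12.60 + (26−23.69)²/23.69 + (15−14.22)²/14.22 + (15−18.09)²/18.09 + (13−14.81)²/14.81 + (8−8.88)²/8.88 + (14−11.31)²/11.31 = 1.7753
df = 4
p-value (upper-tail) = 0.77701
At α=0.05: p ≥ α → fail to reject H₀

reject H₀: no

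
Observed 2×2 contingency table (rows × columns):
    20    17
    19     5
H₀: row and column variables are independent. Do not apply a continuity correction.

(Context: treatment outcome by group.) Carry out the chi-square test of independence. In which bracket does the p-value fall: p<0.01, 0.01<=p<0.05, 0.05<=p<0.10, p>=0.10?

p-value bracket: 0.01<=p<0.05

Row totals [37, 24], col totals [39, 22], n=61
χ² = (20−23.66)²/23.66 + (17−13.34)²/13.34 + (19−15.34)²/15.34 + (5−8.66)²/8.66 = 3.9814
df = 1
p-value (upper-tail) = 0.04600
→ bracket: 0.01<=p<0.05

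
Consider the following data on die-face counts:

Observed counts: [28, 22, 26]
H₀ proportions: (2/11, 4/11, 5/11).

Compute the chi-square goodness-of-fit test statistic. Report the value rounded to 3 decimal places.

test statistic = 17.818

n = 76; E_i = n·p_i = [13.82, 27.64, 34.55]
χ² = (28−13.82)²/13.82 + (22−27.64)²/27.64 + (26−34.55)²/34.55 = 17.8184
df = 2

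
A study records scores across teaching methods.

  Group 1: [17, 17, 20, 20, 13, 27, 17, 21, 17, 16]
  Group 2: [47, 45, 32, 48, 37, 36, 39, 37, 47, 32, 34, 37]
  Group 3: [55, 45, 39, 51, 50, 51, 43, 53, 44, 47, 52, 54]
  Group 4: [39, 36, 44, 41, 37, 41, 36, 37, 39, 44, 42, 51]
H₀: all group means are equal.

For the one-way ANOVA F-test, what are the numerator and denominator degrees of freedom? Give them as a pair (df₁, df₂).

degrees of freedom = [3, 42]

k = 4 groups, N = 46 total
df = (k−1, N−k) = (4−1, 46−4) = (3, 42)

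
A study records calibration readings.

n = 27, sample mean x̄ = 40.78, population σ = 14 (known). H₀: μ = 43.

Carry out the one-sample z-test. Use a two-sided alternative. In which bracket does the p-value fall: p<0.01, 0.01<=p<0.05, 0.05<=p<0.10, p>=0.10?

p-value bracket: p>=0.10

SE = σ/√n = 14/√27 = 2.6943
z = (x̄−μ₀)/SE = (40.78−43)/2.6943 = -0.8240
p-value (two-sided) = 0.40996
→ bracket: p>=0.10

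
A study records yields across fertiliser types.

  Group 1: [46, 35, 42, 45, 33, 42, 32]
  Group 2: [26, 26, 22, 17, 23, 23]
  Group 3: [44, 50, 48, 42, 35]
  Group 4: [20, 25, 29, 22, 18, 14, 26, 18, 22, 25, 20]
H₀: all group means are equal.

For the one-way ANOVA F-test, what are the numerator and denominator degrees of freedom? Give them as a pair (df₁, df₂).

degrees of freedom = [3, 25]

k = 4 groups, N = 29 total
df = (k−1, N−k) = (4−1, 29−4) = (3, 25)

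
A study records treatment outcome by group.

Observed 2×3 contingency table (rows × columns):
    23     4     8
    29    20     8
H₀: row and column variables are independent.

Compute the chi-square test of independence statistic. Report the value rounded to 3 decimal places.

test statistic = 6.468

Row totals [35, 57], col totals [52, 24, 16], n=92
χ² = (23−19.78)²/19.78 + (4−9.13)²/9.13 + (8−6.09)²/6.09 + (29−32.22)²/32.22 + (20−14.87)²/14.87 + (8−9.91)²/9.91 = 6.4680
df = 2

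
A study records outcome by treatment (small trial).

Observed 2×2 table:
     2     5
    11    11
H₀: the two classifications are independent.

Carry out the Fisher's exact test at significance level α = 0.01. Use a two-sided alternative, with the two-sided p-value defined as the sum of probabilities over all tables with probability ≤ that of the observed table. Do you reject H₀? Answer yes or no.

Margins: r₁=7, r₂=22, c₁=13, c₂=16, n=29
p_obs = C(7,2)·C(22,11)/C(29,13); sum pmf over tables with pmf ≤ p_obs
p-value (two-sided) = 0.40996
At α=0.01: p ≥ α → fail to reject H₀

reject H₀: no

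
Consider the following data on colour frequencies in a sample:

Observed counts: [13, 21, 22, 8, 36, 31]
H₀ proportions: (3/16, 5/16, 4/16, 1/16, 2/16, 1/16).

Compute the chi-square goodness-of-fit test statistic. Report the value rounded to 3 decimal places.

test statistic = 105.767

n = 131; E_i = n·p_i = [24.56, 40.94, 32.75, 8.19, 16.38, 8.19]
χ² = (13−24.56)²/24.56 + (21−40.94)²/40.94 + (22−32.75)²/32.75 + (8−8.19)²/8.19 + (36−16.38)²/16.38 + (31−8.19)²/8.19 = 105.7674
df = 5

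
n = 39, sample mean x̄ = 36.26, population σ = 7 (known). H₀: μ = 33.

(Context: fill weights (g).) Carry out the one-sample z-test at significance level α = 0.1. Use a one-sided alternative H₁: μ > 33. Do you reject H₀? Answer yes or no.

SE = σ/√n = 7/√39 = 1.1209
z = (x̄−μ₀)/SE = (36.26−33)/1.1209 = 2.9084
p-value (one-sided, H₁ greater) = 0.00182
At α=0.1: p < α → reject H₀

reject H₀: yes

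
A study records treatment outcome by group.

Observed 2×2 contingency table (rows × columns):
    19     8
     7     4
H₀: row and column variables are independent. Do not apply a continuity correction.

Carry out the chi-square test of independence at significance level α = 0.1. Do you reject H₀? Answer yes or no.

Row totals [27, 11], col totals [26, 12], n=38
χ² = (19−18.47)²/18.47 + (8−8.53)²/8.53 + (7−7.53)²/7.53 + (4−3.47)²/3.47 = 0.1640
df = 1
p-value (upper-tail) = 0.68547
At α=0.1: p ≥ α → fail to reject H₀

reject H₀: no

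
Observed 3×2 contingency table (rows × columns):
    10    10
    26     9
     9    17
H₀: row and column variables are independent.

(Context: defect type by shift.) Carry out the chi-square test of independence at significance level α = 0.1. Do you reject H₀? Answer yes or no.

reject H₀: yes

Row totals [20, 35, 26], col totals [45, 36], n=81
χ² = (10−11.11)²/11.11 + (10−8.89)²/8.89 + (26−19.44)²/19.44 + (9−15.56)²/15.56 + (9−14.44)²/14.44 + (17−11.56)²/11.56 = 9.8402
df = 2
p-value (upper-tail) = 0.00730
At α=0.1: p < α → reject H₀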